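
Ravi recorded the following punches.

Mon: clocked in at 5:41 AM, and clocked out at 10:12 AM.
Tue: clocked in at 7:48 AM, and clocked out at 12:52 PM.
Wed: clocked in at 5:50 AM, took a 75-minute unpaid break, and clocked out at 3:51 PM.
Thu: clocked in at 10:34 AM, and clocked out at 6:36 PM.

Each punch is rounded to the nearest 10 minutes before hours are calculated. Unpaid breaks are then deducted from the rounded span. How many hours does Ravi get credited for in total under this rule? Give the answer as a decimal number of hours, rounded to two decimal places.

Mon: in 5:41 AM→5:40 AM, out 10:12 AM→10:10 AM; 4 h 30 min
Tue: in 7:48 AM→7:50 AM, out 12:52 PM→12:50 PM; 5 h 0 min
Wed: in 5:50 AM→5:50 AM, out 3:51 PM→3:50 PM; 10 h 0 min − 75 min = 8 h 45 min
Thu: in 10:34 AM→10:30 AM, out 6:36 PM→6:40 PM; 8 h 10 min
Total credited: 26 h 25 min.

26.42 hours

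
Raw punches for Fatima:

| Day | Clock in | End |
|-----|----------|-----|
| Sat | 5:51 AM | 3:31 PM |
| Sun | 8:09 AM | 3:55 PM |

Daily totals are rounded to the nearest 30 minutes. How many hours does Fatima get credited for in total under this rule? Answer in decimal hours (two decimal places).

17.50 hours

Sat: 5:51 AM–3:31 PM = 9 h 40 min → rounds to 9 h 30 min
Sun: 8:09 AM–3:55 PM = 7 h 46 min → rounds to 8 h 0 min
Total credited: 17 h 30 min.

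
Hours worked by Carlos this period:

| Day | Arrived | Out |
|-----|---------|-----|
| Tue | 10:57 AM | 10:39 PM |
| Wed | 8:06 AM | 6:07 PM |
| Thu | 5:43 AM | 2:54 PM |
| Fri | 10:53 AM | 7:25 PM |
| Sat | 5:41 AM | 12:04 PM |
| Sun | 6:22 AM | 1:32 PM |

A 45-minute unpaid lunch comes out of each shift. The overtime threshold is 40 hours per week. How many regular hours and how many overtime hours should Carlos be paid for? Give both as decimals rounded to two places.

Tue: 10:57 AM–10:39 PM = 11 h 42 min; less 45 min break → 10 h 57 min
Wed: 8:06 AM–6:07 PM = 10 h 1 min; less 45 min break → 9 h 16 min
Thu: 5:43 AM–2:54 PM = 9 h 11 min; less 45 min break → 8 h 26 min
Fri: 10:53 AM–7:25 PM = 8 h 32 min; less 45 min break → 7 h 47 min
Sat: 5:41 AM–12:04 PM = 6 h 23 min; less 45 min break → 5 h 38 min
Sun: 6:22 AM–1:32 PM = 7 h 10 min; less 45 min break → 6 h 25 min
Total worked: 48 h 29 min = 48.48 h.
Threshold 40 h → overtime 8 h 29 min, regular 40 h 0 min.

Regular 40.00 hours, overtime 8.48 hours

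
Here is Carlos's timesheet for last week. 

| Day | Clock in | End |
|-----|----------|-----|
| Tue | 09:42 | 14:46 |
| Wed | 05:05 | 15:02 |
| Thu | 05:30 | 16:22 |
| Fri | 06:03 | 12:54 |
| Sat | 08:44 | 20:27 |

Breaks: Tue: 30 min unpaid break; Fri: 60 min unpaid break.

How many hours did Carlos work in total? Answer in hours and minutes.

42 h 57 min

Tue: 09:42–14:46 = 5 h 4 min; less 30 min break → 4 h 34 min
Wed: 05:05–15:02 = 9 h 57 min
Thu: 05:30–16:22 = 10 h 52 min
Fri: 06:03–12:54 = 6 h 51 min; less 60 min break → 5 h 51 min
Sat: 08:44–20:27 = 11 h 43 min
Total: 4 h 34 min + 9 h 57 min + 10 h 52 min + 5 h 51 min + 11 h 43 min = 42 h 57 min.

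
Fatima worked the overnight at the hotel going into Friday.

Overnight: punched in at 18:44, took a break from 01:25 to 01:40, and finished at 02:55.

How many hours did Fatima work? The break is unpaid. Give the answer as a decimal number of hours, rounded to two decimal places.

7.93 hours

Overnight: 18:44 → midnight = 5 h 16 min; midnight → 02:55 = 2 h 55 min; span 8 h 11 min; less 15 min break → 7 h 56 min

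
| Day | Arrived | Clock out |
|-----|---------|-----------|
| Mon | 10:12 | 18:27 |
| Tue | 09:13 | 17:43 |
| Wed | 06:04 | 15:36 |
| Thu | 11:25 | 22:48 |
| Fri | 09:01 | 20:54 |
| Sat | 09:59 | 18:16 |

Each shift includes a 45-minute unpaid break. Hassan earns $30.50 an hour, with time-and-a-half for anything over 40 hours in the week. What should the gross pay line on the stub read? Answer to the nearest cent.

$1830.00

Mon: 10:12–18:27 = 8 h 15 min; less 45 min break → 7 h 30 min
Tue: 09:13–17:43 = 8 h 30 min; less 45 min break → 7 h 45 min
Wed: 06:04–15:36 = 9 h 32 min; less 45 min break → 8 h 47 min
Thu: 11:25–22:48 = 11 h 23 min; less 45 min break → 10 h 38 min
Fri: 09:01–20:54 = 11 h 53 min; less 45 min break → 11 h 8 min
Sat: 09:59–18:16 = 8 h 17 min; less 45 min break → 7 h 32 min
Total worked: 53 h 20 min = 3200 min.
Regular 40 h 0 min = 2400 min at $30.50/h; overtime 13 h 20 min = 800 min at $45.75/h.
Pay = (2400 × $30.50 + 800 × $45.75) ÷ 60 = $1830.00.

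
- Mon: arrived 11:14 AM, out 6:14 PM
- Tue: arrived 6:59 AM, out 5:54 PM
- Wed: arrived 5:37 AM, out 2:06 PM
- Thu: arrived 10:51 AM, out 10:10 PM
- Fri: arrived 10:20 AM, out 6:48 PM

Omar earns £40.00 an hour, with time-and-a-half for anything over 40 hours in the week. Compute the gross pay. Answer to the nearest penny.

Mon: 11:14 AM–6:14 PM = 7 h 0 min
Tue: 6:59 AM–5:54 PM = 10 h 55 min
Wed: 5:37 AM–2:06 PM = 8 h 29 min
Thu: 10:51 AM–10:10 PM = 11 h 19 min
Fri: 10:20 AM–6:48 PM = 8 h 28 min
Total worked: 46 h 11 min = 2771 min.
Regular 40 h 0 min = 2400 min at £40.00/h; overtime 6 h 11 min = 371 min at £60.00/h.
Pay = (2400 × £40.00 + 371 × £60.00) ÷ 60 = £1971.00.

£1971.00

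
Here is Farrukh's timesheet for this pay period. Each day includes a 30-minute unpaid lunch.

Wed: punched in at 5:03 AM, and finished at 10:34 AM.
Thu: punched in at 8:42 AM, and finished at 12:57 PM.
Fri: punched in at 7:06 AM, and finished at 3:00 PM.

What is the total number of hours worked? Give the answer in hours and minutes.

Wed: 5:03 AM–10:34 AM = 5 h 31 min; less 30 min break → 5 h 1 min
Thu: 8:42 AM–12:57 PM = 4 h 15 min; less 30 min break → 3 h 45 min
Fri: 7:06 AM–3:00 PM = 7 h 54 min; less 30 min break → 7 h 24 min
Total: 5 h 1 min + 3 h 45 min + 7 h 24 min = 16 h 10 min.

16 h 10 min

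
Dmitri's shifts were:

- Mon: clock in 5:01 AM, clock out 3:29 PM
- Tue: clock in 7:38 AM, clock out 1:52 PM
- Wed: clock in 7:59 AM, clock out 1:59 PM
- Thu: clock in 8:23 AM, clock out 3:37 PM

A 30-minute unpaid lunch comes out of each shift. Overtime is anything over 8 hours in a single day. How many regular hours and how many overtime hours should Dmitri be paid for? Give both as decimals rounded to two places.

Regular 25.97 hours, overtime 1.97 hours

Mon: 5:01 AM–3:29 PM = 10 h 28 min; less 30 min break → 9 h 58 min
Tue: 7:38 AM–1:52 PM = 6 h 14 min; less 30 min break → 5 h 44 min
Wed: 7:59 AM–1:59 PM = 6 h 0 min; less 30 min break → 5 h 30 min
Thu: 8:23 AM–3:37 PM = 7 h 14 min; less 30 min break → 6 h 44 min
Mon reg 8 h 0 min / OT 1 h 58 min; Tue reg 5 h 44 min / OT 0 h 0 min; Wed reg 5 h 30 min / OT 0 h 0 min; Thu reg 6 h 44 min / OT 0 h 0 min.
Totals: regular 25 h 58 min, overtime 1 h 58 min.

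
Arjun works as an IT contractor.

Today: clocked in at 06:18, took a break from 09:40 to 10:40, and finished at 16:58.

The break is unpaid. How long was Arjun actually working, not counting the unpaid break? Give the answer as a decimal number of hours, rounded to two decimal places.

9.67 hours

Today: 06:18–16:58 = 10 h 40 min; less 60 min break → 9 h 40 min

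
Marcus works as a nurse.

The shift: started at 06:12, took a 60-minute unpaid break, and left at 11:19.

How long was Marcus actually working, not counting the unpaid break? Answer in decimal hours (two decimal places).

The shift: 06:12–11:19 = 5 h 7 min; less 60 min break → 4 h 7 min

4.12 hours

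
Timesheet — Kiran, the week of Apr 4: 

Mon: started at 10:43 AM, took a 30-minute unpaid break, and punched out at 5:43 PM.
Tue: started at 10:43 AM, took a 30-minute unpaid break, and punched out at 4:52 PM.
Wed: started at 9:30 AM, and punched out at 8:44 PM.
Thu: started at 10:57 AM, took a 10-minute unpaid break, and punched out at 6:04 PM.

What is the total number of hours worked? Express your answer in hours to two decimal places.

Mon: 10:43 AM–5:43 PM = 7 h 0 min; less 30 min break → 6 h 30 min
Tue: 10:43 AM–4:52 PM = 6 h 9 min; less 30 min break → 5 h 39 min
Wed: 9:30 AM–8:44 PM = 11 h 14 min
Thu: 10:57 AM–6:04 PM = 7 h 7 min; less 10 min break → 6 h 57 min
Total: 6 h 30 min + 5 h 39 min + 11 h 14 min + 6 h 57 min = 30 h 20 min.

30.33 hours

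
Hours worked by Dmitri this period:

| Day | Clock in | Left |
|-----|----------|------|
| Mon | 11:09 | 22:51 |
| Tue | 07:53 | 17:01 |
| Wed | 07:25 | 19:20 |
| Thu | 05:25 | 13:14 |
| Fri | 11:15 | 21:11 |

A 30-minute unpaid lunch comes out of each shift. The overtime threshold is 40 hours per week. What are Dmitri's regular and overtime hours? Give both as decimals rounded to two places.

Mon: 11:09–22:51 = 11 h 42 min; less 30 min break → 11 h 12 min
Tue: 07:53–17:01 = 9 h 8 min; less 30 min break → 8 h 38 min
Wed: 07:25–19:20 = 11 h 55 min; less 30 min break → 11 h 25 min
Thu: 05:25–13:14 = 7 h 49 min; less 30 min break → 7 h 19 min
Fri: 11:15–21:11 = 9 h 56 min; less 30 min break → 9 h 26 min
Total worked: 48 h 0 min = 48.00 h.
Threshold 40 h → overtime 8 h 0 min, regular 40 h 0 min.

Regular 40.00 hours, overtime 8.00 hours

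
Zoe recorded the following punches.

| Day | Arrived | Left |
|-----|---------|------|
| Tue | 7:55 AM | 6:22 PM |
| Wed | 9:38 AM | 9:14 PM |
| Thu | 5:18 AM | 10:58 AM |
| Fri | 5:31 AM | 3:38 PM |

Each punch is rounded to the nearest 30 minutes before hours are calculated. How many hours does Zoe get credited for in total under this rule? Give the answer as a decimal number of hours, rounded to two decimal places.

37.50 hours

Tue: in 7:55 AM→8:00 AM, out 6:22 PM→6:30 PM; 10 h 30 min
Wed: in 9:38 AM→9:30 AM, out 9:14 PM→9:00 PM; 11 h 30 min
Thu: in 5:18 AM→5:30 AM, out 10:58 AM→11:00 AM; 5 h 30 min
Fri: in 5:31 AM→5:30 AM, out 3:38 PM→3:30 PM; 10 h 0 min
Total credited: 37 h 30 min.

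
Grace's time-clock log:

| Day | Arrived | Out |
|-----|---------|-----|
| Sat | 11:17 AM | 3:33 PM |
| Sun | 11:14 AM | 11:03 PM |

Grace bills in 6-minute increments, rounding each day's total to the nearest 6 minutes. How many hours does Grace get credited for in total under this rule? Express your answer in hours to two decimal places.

16.10 hours

Sat: 11:17 AM–3:33 PM = 4 h 16 min → rounds to 4 h 18 min
Sun: 11:14 AM–11:03 PM = 11 h 49 min → rounds to 11 h 48 min
Total credited: 16 h 6 min.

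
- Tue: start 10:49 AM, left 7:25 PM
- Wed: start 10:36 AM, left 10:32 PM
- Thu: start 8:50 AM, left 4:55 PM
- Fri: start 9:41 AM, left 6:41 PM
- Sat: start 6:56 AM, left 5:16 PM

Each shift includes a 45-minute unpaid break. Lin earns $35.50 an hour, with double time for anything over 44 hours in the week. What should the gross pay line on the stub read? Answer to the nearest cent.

Tue: 10:49 AM–7:25 PM = 8 h 36 min; less 45 min break → 7 h 51 min
Wed: 10:36 AM–10:32 PM = 11 h 56 min; less 45 min break → 11 h 11 min
Thu: 8:50 AM–4:55 PM = 8 h 5 min; less 45 min break → 7 h 20 min
Fri: 9:41 AM–6:41 PM = 9 h 0 min; less 45 min break → 8 h 15 min
Sat: 6:56 AM–5:16 PM = 10 h 20 min; less 45 min break → 9 h 35 min
Total worked: 44 h 12 min = 2652 min.
Regular 44 h 0 min = 2640 min at $35.50/h; overtime 0 h 12 min = 12 min at $71.00/h.
Pay = (2640 × $35.50 + 12 × $71.00) ÷ 60 = $1576.20.

$1576.20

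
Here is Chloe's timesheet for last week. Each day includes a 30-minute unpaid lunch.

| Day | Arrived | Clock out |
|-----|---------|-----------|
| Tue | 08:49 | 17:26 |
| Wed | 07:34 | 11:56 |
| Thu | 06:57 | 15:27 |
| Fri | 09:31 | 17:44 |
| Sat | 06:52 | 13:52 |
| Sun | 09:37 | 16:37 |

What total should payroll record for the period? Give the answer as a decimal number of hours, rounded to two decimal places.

Tue: 08:49–17:26 = 8 h 37 min; less 30 min break → 8 h 7 min
Wed: 07:34–11:56 = 4 h 22 min; less 30 min break → 3 h 52 min
Thu: 06:57–15:27 = 8 h 30 min; less 30 min break → 8 h 0 min
Fri: 09:31–17:44 = 8 h 13 min; less 30 min break → 7 h 43 min
Sat: 06:52–13:52 = 7 h 0 min; less 30 min break → 6 h 30 min
Sun: 09:37–16:37 = 7 h 0 min; less 30 min break → 6 h 30 min
Total: 8 h 7 min + 3 h 52 min + 8 h 0 min + 7 h 43 min + 6 h 30 min + 6 h 30 min = 40 h 42 min.

40.70 hours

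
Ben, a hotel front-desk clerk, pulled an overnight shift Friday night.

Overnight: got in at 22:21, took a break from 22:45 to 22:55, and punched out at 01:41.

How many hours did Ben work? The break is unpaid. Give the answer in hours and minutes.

3 h 10 min

Overnight: 22:21 → midnight = 1 h 39 min; midnight → 01:41 = 1 h 41 min; span 3 h 20 min; less 10 min break → 3 h 10 min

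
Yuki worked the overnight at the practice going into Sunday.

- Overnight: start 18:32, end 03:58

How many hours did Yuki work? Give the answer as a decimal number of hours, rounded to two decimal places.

9.43 hours

Overnight: 18:32 → midnight = 5 h 28 min; midnight → 03:58 = 3 h 58 min; span 9 h 26 min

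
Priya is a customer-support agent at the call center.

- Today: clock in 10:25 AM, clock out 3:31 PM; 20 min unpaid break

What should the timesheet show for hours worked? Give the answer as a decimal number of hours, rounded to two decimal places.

Today: 10:25 AM–3:31 PM = 5 h 6 min; less 20 min break → 4 h 46 min

4.77 hours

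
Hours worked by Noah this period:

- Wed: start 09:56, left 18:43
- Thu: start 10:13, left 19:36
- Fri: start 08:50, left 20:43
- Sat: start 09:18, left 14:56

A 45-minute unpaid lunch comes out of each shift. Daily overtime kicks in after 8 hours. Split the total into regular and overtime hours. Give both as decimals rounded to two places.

Wed: 09:56–18:43 = 8 h 47 min; less 45 min break → 8 h 2 min
Thu: 10:13–19:36 = 9 h 23 min; less 45 min break → 8 h 38 min
Fri: 08:50–20:43 = 11 h 53 min; less 45 min break → 11 h 8 min
Sat: 09:18–14:56 = 5 h 38 min; less 45 min break → 4 h 53 min
Wed reg 8 h 0 min / OT 0 h 2 min; Thu reg 8 h 0 min / OT 0 h 38 min; Fri reg 8 h 0 min / OT 3 h 8 min; Sat reg 4 h 53 min / OT 0 h 0 min.
Totals: regular 28 h 53 min, overtime 3 h 48 min.

Regular 28.88 hours, overtime 3.80 hours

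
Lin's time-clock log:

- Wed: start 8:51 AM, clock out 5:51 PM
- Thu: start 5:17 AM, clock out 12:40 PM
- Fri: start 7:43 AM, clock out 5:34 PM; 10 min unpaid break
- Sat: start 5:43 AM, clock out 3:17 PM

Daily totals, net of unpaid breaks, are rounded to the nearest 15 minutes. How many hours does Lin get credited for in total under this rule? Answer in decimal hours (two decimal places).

35.75 hours

Wed: 8:51 AM–5:51 PM = 9 h 0 min → rounds to 9 h 0 min
Thu: 5:17 AM–12:40 PM = 7 h 23 min → rounds to 7 h 30 min
Fri: 7:43 AM–5:34 PM = 9 h 51 min − 10 min = 9 h 41 min → rounds to 9 h 45 min
Sat: 5:43 AM–3:17 PM = 9 h 34 min → rounds to 9 h 30 min
Total credited: 35 h 45 min.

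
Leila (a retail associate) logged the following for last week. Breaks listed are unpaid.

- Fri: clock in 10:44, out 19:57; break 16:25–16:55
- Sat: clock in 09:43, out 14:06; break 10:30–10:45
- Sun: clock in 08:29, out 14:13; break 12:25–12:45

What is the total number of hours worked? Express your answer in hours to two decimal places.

18.25 hours

Fri: 10:44–19:57 = 9 h 13 min; less 30 min break → 8 h 43 min
Sat: 09:43–14:06 = 4 h 23 min; less 15 min break → 4 h 8 min
Sun: 08:29–14:13 = 5 h 44 min; less 20 min break → 5 h 24 min
Total: 8 h 43 min + 4 h 8 min + 5 h 24 min = 18 h 15 min.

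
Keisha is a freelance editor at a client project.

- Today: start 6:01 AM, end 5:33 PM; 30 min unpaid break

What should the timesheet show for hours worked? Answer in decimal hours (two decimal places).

11.03 hours

Today: 6:01 AM–5:33 PM = 11 h 32 min; less 30 min break → 11 h 2 min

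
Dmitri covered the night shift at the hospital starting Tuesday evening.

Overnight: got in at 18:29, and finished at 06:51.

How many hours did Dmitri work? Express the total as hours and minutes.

Overnight: 18:29 → midnight = 5 h 31 min; midnight → 06:51 = 6 h 51 min; span 12 h 22 min

12 h 22 min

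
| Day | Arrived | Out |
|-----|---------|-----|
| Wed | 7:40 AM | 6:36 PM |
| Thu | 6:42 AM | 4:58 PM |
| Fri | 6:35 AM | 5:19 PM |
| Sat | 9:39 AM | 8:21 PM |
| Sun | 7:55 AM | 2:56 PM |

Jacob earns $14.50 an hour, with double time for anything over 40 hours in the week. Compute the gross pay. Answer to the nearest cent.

$859.85

Wed: 7:40 AM–6:36 PM = 10 h 56 min
Thu: 6:42 AM–4:58 PM = 10 h 16 min
Fri: 6:35 AM–5:19 PM = 10 h 44 min
Sat: 9:39 AM–8:21 PM = 10 h 42 min
Sun: 7:55 AM–2:56 PM = 7 h 1 min
Total worked: 49 h 39 min = 2979 min.
Regular 40 h 0 min = 2400 min at $14.50/h; overtime 9 h 39 min = 579 min at $29.00/h.
Pay = (2400 × $14.50 + 579 × $29.00) ÷ 60 = $859.85.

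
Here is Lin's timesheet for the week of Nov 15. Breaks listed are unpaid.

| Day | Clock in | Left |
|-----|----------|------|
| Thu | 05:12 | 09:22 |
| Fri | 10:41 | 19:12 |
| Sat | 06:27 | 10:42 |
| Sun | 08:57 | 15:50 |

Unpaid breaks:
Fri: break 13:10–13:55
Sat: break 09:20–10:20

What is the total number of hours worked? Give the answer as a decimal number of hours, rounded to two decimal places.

Thu: 05:12–09:22 = 4 h 10 min
Fri: 10:41–19:12 = 8 h 31 min; less 45 min break → 7 h 46 min
Sat: 06:27–10:42 = 4 h 15 min; less 60 min break → 3 h 15 min
Sun: 08:57–15:50 = 6 h 53 min
Total: 4 h 10 min + 7 h 46 min + 3 h 15 min + 6 h 53 min = 22 h 4 min.

22.07 hours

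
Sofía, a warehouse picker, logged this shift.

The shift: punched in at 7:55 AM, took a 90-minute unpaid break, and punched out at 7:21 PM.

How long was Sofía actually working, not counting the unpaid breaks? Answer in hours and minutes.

9 h 56 min

The shift: 7:55 AM–7:21 PM = 11 h 26 min; less 90 min break → 9 h 56 min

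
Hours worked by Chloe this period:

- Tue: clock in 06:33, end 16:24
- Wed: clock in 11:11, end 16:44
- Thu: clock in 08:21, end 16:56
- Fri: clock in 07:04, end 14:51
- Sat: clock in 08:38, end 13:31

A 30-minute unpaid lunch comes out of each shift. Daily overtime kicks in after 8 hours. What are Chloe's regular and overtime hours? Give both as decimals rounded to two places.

Tue: 06:33–16:24 = 9 h 51 min; less 30 min break → 9 h 21 min
Wed: 11:11–16:44 = 5 h 33 min; less 30 min break → 5 h 3 min
Thu: 08:21–16:56 = 8 h 35 min; less 30 min break → 8 h 5 min
Fri: 07:04–14:51 = 7 h 47 min; less 30 min break → 7 h 17 min
Sat: 08:38–13:31 = 4 h 53 min; less 30 min break → 4 h 23 min
Tue reg 8 h 0 min / OT 1 h 21 min; Wed reg 5 h 3 min / OT 0 h 0 min; Thu reg 8 h 0 min / OT 0 h 5 min; Fri reg 7 h 17 min / OT 0 h 0 min; Sat reg 4 h 23 min / OT 0 h 0 min.
Totals: regular 32 h 43 min, overtime 1 h 26 min.

Regular 32.72 hours, overtime 1.43 hours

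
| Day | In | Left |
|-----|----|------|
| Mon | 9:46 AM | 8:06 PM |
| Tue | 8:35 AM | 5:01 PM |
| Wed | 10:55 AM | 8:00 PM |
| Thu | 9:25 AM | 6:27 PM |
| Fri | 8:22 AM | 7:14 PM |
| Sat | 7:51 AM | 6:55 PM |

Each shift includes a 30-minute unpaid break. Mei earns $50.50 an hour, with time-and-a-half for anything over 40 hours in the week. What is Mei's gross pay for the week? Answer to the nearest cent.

Mon: 9:46 AM–8:06 PM = 10 h 20 min; less 30 min break → 9 h 50 min
Tue: 8:35 AM–5:01 PM = 8 h 26 min; less 30 min break → 7 h 56 min
Wed: 10:55 AM–8:00 PM = 9 h 5 min; less 30 min break → 8 h 35 min
Thu: 9:25 AM–6:27 PM = 9 h 2 min; less 30 min break → 8 h 32 min
Fri: 8:22 AM–7:14 PM = 10 h 52 min; less 30 min break → 10 h 22 min
Sat: 7:51 AM–6:55 PM = 11 h 4 min; less 30 min break → 10 h 34 min
Total worked: 55 h 49 min = 3349 min.
Regular 40 h 0 min = 2400 min at $50.50/h; overtime 15 h 49 min = 949 min at $75.75/h.
Pay = (2400 × $50.50 + 949 × $75.75) ÷ 60 = $3218.11.

$3218.11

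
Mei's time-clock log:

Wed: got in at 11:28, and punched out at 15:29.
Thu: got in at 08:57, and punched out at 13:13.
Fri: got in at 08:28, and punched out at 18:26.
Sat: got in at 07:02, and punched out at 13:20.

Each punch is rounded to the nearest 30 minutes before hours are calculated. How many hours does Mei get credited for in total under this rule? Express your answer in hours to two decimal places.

Wed: in 11:28→11:30, out 15:29→15:30; 4 h 0 min
Thu: in 08:57→09:00, out 13:13→13:00; 4 h 0 min
Fri: in 08:28→08:30, out 18:26→18:30; 10 h 0 min
Sat: in 07:02→07:00, out 13:20→13:30; 6 h 30 min
Total credited: 24 h 30 min.

24.50 hours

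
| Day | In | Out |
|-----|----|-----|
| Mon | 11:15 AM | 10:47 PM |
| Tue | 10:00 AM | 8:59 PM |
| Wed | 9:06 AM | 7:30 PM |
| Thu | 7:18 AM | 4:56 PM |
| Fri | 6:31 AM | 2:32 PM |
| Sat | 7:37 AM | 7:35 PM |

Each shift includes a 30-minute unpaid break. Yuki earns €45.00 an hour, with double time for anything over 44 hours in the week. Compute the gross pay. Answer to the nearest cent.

Mon: 11:15 AM–10:47 PM = 11 h 32 min; less 30 min break → 11 h 2 min
Tue: 10:00 AM–8:59 PM = 10 h 59 min; less 30 min break → 10 h 29 min
Wed: 9:06 AM–7:30 PM = 10 h 24 min; less 30 min break → 9 h 54 min
Thu: 7:18 AM–4:56 PM = 9 h 38 min; less 30 min break → 9 h 8 min
Fri: 6:31 AM–2:32 PM = 8 h 1 min; less 30 min break → 7 h 31 min
Sat: 7:37 AM–7:35 PM = 11 h 58 min; less 30 min break → 11 h 28 min
Total worked: 59 h 32 min = 3572 min.
Regular 44 h 0 min = 2640 min at €45.00/h; overtime 15 h 32 min = 932 min at €90.00/h.
Pay = (2640 × €45.00 + 932 × €90.00) ÷ 60 = €3378.00.

€3378.00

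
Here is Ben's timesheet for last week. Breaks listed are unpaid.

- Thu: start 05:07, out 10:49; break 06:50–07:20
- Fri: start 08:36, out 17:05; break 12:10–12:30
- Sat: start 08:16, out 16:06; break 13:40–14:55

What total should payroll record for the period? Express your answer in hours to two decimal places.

19.93 hours

Thu: 05:07–10:49 = 5 h 42 min; less 30 min break → 5 h 12 min
Fri: 08:36–17:05 = 8 h 29 min; less 20 min break → 8 h 9 min
Sat: 08:16–16:06 = 7 h 50 min; less 75 min break → 6 h 35 min
Total: 5 h 12 min + 8 h 9 min + 6 h 35 min = 19 h 56 min.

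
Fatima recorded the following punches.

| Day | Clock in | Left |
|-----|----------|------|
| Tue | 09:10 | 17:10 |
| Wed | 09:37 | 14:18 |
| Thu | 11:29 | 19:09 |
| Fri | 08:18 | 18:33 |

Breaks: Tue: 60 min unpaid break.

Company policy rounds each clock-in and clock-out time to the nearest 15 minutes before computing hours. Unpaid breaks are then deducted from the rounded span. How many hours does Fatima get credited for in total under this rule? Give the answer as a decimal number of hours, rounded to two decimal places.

Tue: in 09:10→09:15, out 17:10→17:15; 8 h 0 min − 60 min = 7 h 0 min
Wed: in 09:37→09:30, out 14:18→14:15; 4 h 45 min
Thu: in 11:29→11:30, out 19:09→19:15; 7 h 45 min
Fri: in 08:18→08:15, out 18:33→18:30; 10 h 15 min
Total credited: 29 h 45 min.

29.75 hours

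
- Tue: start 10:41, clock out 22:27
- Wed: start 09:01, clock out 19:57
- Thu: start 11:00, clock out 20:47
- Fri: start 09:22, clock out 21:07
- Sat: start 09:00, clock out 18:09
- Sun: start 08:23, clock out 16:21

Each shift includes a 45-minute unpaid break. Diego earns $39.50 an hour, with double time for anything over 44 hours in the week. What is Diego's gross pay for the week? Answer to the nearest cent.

Tue: 10:41–22:27 = 11 h 46 min; less 45 min break → 11 h 1 min
Wed: 09:01–19:57 = 10 h 56 min; less 45 min break → 10 h 11 min
Thu: 11:00–20:47 = 9 h 47 min; less 45 min break → 9 h 2 min
Fri: 09:22–21:07 = 11 h 45 min; less 45 min break → 11 h 0 min
Sat: 09:00–18:09 = 9 h 9 min; less 45 min break → 8 h 24 min
Sun: 08:23–16:21 = 7 h 58 min; less 45 min break → 7 h 13 min
Total worked: 56 h 51 min = 3411 min.
Regular 44 h 0 min = 2640 min at $39.50/h; overtime 12 h 51 min = 771 min at $79.00/h.
Pay = (2640 × $39.50 + 771 × $79.00) ÷ 60 = $2753.15.

$2753.15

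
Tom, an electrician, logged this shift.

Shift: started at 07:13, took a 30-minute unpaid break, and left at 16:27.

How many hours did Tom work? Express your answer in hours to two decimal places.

8.73 hours

Shift: 07:13–16:27 = 9 h 14 min; less 30 min break → 8 h 44 min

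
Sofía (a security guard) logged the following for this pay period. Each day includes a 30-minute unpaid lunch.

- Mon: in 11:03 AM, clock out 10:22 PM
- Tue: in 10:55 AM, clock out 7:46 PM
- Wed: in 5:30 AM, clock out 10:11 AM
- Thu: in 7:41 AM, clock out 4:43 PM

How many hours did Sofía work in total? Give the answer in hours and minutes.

31 h 53 min

Mon: 11:03 AM–10:22 PM = 11 h 19 min; less 30 min break → 10 h 49 min
Tue: 10:55 AM–7:46 PM = 8 h 51 min; less 30 min break → 8 h 21 min
Wed: 5:30 AM–10:11 AM = 4 h 41 min; less 30 min break → 4 h 11 min
Thu: 7:41 AM–4:43 PM = 9 h 2 min; less 30 min break → 8 h 32 min
Total: 10 h 49 min + 8 h 21 min + 4 h 11 min + 8 h 32 min = 31 h 53 min.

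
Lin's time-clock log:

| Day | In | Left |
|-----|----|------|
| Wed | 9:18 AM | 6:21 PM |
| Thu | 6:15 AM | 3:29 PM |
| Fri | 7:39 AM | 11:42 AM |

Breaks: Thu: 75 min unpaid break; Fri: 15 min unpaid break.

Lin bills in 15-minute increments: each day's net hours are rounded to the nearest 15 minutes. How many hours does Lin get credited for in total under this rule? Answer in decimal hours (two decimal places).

20.75 hours

Wed: 9:18 AM–6:21 PM = 9 h 3 min → rounds to 9 h 0 min
Thu: 6:15 AM–3:29 PM = 9 h 14 min − 75 min = 7 h 59 min → rounds to 8 h 0 min
Fri: 7:39 AM–11:42 AM = 4 h 3 min − 15 min = 3 h 48 min → rounds to 3 h 45 min
Total credited: 20 h 45 min.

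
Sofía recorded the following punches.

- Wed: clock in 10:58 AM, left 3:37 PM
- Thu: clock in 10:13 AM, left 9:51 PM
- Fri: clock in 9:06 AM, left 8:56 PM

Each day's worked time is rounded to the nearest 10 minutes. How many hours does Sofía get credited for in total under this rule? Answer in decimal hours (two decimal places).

Wed: 10:58 AM–3:37 PM = 4 h 39 min → rounds to 4 h 40 min
Thu: 10:13 AM–9:51 PM = 11 h 38 min → rounds to 11 h 40 min
Fri: 9:06 AM–8:56 PM = 11 h 50 min → rounds to 11 h 50 min
Total credited: 28 h 10 min.

28.17 hours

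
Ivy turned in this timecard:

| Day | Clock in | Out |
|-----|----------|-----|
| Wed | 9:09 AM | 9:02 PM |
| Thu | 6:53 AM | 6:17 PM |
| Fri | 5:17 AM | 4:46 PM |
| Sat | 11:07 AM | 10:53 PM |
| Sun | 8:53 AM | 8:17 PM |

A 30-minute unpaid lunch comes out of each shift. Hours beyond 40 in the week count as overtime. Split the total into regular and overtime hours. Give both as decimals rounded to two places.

Regular 40.00 hours, overtime 15.43 hours

Wed: 9:09 AM–9:02 PM = 11 h 53 min; less 30 min break → 11 h 23 min
Thu: 6:53 AM–6:17 PM = 11 h 24 min; less 30 min break → 10 h 54 min
Fri: 5:17 AM–4:46 PM = 11 h 29 min; less 30 min break → 10 h 59 min
Sat: 11:07 AM–10:53 PM = 11 h 46 min; less 30 min break → 11 h 16 min
Sun: 8:53 AM–8:17 PM = 11 h 24 min; less 30 min break → 10 h 54 min
Total worked: 55 h 26 min = 55.43 h.
Threshold 40 h → overtime 15 h 26 min, regular 40 h 0 min.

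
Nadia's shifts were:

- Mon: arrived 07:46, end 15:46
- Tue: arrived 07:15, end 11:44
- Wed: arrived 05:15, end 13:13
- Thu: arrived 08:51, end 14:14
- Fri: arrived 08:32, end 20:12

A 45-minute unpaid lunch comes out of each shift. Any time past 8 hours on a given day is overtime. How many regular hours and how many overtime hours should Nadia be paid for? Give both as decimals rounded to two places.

Mon: 07:46–15:46 = 8 h 0 min; less 45 min break → 7 h 15 min
Tue: 07:15–11:44 = 4 h 29 min; less 45 min break → 3 h 44 min
Wed: 05:15–13:13 = 7 h 58 min; less 45 min break → 7 h 13 min
Thu: 08:51–14:14 = 5 h 23 min; less 45 min break → 4 h 38 min
Fri: 08:32–20:12 = 11 h 40 min; less 45 min break → 10 h 55 min
Mon reg 7 h 15 min / OT 0 h 0 min; Tue reg 3 h 44 min / OT 0 h 0 min; Wed reg 7 h 13 min / OT 0 h 0 min; Thu reg 4 h 38 min / OT 0 h 0 min; Fri reg 8 h 0 min / OT 2 h 55 min.
Totals: regular 30 h 50 min, overtime 2 h 55 min.

Regular 30.83 hours, overtime 2.92 hours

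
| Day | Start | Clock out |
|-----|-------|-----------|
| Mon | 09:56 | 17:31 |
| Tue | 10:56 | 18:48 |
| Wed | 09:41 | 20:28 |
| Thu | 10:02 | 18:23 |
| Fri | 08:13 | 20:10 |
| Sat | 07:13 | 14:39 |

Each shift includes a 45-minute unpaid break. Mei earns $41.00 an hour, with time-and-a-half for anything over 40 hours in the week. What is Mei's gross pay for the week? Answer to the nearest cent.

$2222.20

Mon: 09:56–17:31 = 7 h 35 min; less 45 min break → 6 h 50 min
Tue: 10:56–18:48 = 7 h 52 min; less 45 min break → 7 h 7 min
Wed: 09:41–20:28 = 10 h 47 min; less 45 min break → 10 h 2 min
Thu: 10:02–18:23 = 8 h 21 min; less 45 min break → 7 h 36 min
Fri: 08:13–20:10 = 11 h 57 min; less 45 min break → 11 h 12 min
Sat: 07:13–14:39 = 7 h 26 min; less 45 min break → 6 h 41 min
Total worked: 49 h 28 min = 2968 min.
Regular 40 h 0 min = 2400 min at $41.00/h; overtime 9 h 28 min = 568 min at $61.50/h.
Pay = (2400 × $41.00 + 568 × $61.50) ÷ 60 = $2222.20.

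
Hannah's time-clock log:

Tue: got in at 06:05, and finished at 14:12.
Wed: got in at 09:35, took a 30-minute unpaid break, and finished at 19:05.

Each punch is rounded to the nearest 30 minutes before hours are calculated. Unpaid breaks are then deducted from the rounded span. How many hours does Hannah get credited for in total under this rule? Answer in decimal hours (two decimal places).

17.00 hours

Tue: in 06:05→06:00, out 14:12→14:00; 8 h 0 min
Wed: in 09:35→09:30, out 19:05→19:00; 9 h 30 min − 30 min = 9 h 0 min
Total credited: 17 h 0 min.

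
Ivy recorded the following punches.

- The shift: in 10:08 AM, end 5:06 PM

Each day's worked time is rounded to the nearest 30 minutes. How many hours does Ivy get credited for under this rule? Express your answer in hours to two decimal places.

The shift: 10:08 AM–5:06 PM = 6 h 58 min → rounds to 7 h 0 min

7.00 hours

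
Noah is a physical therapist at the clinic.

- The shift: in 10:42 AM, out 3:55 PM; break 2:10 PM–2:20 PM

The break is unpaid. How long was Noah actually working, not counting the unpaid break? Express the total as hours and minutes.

The shift: 10:42 AM–3:55 PM = 5 h 13 min; less 10 min break → 5 h 3 min

5 h 3 min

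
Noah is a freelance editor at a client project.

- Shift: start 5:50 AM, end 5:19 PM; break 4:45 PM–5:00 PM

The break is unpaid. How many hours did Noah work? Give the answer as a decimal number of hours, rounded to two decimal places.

Shift: 5:50 AM–5:19 PM = 11 h 29 min; less 15 min break → 11 h 14 min

11.23 hours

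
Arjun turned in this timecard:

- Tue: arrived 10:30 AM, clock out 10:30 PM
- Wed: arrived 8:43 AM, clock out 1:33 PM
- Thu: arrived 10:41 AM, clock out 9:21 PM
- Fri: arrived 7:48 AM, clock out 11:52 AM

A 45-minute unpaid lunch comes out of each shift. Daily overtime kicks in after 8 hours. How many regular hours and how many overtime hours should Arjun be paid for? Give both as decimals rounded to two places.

Regular 23.40 hours, overtime 5.17 hours

Tue: 10:30 AM–10:30 PM = 12 h 0 min; less 45 min break → 11 h 15 min
Wed: 8:43 AM–1:33 PM = 4 h 50 min; less 45 min break → 4 h 5 min
Thu: 10:41 AM–9:21 PM = 10 h 40 min; less 45 min break → 9 h 55 min
Fri: 7:48 AM–11:52 AM = 4 h 4 min; less 45 min break → 3 h 19 min
Tue reg 8 h 0 min / OT 3 h 15 min; Wed reg 4 h 5 min / OT 0 h 0 min; Thu reg 8 h 0 min / OT 1 h 55 min; Fri reg 3 h 19 min / OT 0 h 0 min.
Totals: regular 23 h 24 min, overtime 5 h 10 min.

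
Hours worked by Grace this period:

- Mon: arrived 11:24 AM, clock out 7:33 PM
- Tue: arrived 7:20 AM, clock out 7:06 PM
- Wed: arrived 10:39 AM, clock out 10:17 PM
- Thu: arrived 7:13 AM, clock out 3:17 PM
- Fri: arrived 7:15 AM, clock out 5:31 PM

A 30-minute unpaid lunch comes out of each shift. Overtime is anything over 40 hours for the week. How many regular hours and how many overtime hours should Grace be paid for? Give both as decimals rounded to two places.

Mon: 11:24 AM–7:33 PM = 8 h 9 min; less 30 min break → 7 h 39 min
Tue: 7:20 AM–7:06 PM = 11 h 46 min; less 30 min break → 11 h 16 min
Wed: 10:39 AM–10:17 PM = 11 h 38 min; less 30 min break → 11 h 8 min
Thu: 7:13 AM–3:17 PM = 8 h 4 min; less 30 min break → 7 h 34 min
Fri: 7:15 AM–5:31 PM = 10 h 16 min; less 30 min break → 9 h 46 min
Total worked: 47 h 23 min = 47.38 h.
Threshold 40 h → overtime 7 h 23 min, regular 40 h 0 min.

Regular 40.00 hours, overtime 7.38 hours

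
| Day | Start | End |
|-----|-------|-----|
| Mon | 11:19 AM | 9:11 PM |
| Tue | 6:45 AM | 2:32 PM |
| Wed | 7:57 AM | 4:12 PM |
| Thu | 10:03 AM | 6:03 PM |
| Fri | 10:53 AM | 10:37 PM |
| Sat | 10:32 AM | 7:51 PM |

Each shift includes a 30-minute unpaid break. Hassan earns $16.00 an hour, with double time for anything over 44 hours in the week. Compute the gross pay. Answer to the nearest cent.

$958.40

Mon: 11:19 AM–9:11 PM = 9 h 52 min; less 30 min break → 9 h 22 min
Tue: 6:45 AM–2:32 PM = 7 h 47 min; less 30 min break → 7 h 17 min
Wed: 7:57 AM–4:12 PM = 8 h 15 min; less 30 min break → 7 h 45 min
Thu: 10:03 AM–6:03 PM = 8 h 0 min; less 30 min break → 7 h 30 min
Fri: 10:53 AM–10:37 PM = 11 h 44 min; less 30 min break → 11 h 14 min
Sat: 10:32 AM–7:51 PM = 9 h 19 min; less 30 min break → 8 h 49 min
Total worked: 51 h 57 min = 3117 min.
Regular 44 h 0 min = 2640 min at $16.00/h; overtime 7 h 57 min = 477 min at $32.00/h.
Pay = (2640 × $16.00 + 477 × $32.00) ÷ 60 = $958.40.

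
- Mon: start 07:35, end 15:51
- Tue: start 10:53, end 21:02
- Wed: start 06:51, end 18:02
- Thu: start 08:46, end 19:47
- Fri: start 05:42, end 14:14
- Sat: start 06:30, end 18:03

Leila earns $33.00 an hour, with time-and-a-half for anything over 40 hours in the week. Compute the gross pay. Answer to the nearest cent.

$2344.65

Mon: 07:35–15:51 = 8 h 16 min
Tue: 10:53–21:02 = 10 h 9 min
Wed: 06:51–18:02 = 11 h 11 min
Thu: 08:46–19:47 = 11 h 1 min
Fri: 05:42–14:14 = 8 h 32 min
Sat: 06:30–18:03 = 11 h 33 min
Total worked: 60 h 42 min = 3642 min.
Regular 40 h 0 min = 2400 min at $33.00/h; overtime 20 h 42 min = 1242 min at $49.50/h.
Pay = (2400 × $33.00 + 1242 × $49.50) ÷ 60 = $2344.65.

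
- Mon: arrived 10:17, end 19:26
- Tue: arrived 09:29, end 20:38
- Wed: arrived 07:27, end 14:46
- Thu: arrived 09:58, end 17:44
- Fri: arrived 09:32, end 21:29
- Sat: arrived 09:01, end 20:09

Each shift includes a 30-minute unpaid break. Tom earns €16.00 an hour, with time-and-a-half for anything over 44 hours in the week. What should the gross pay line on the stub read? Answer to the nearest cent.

Mon: 10:17–19:26 = 9 h 9 min; less 30 min break → 8 h 39 min
Tue: 09:29–20:38 = 11 h 9 min; less 30 min break → 10 h 39 min
Wed: 07:27–14:46 = 7 h 19 min; less 30 min break → 6 h 49 min
Thu: 09:58–17:44 = 7 h 46 min; less 30 min break → 7 h 16 min
Fri: 09:32–21:29 = 11 h 57 min; less 30 min break → 11 h 27 min
Sat: 09:01–20:09 = 11 h 8 min; less 30 min break → 10 h 38 min
Total worked: 55 h 28 min = 3328 min.
Regular 44 h 0 min = 2640 min at €16.00/h; overtime 11 h 28 min = 688 min at €24.00/h.
Pay = (2640 × €16.00 + 688 × €24.00) ÷ 60 = €979.20.

€979.20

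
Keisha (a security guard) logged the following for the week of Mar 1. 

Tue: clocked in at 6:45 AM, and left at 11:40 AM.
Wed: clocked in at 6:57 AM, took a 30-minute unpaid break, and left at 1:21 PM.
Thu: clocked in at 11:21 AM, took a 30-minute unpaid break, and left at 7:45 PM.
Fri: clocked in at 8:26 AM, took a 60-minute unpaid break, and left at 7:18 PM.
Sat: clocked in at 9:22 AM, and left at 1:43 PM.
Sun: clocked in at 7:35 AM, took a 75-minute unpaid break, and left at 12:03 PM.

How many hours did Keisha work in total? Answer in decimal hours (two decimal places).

Tue: 6:45 AM–11:40 AM = 4 h 55 min
Wed: 6:57 AM–1:21 PM = 6 h 24 min; less 30 min break → 5 h 54 min
Thu: 11:21 AM–7:45 PM = 8 h 24 min; less 30 min break → 7 h 54 min
Fri: 8:26 AM–7:18 PM = 10 h 52 min; less 60 min break → 9 h 52 min
Sat: 9:22 AM–1:43 PM = 4 h 21 min
Sun: 7:35 AM–12:03 PM = 4 h 28 min; less 75 min break → 3 h 13 min
Total: 4 h 55 min + 5 h 54 min + 7 h 54 min + 9 h 52 min + 4 h 21 min + 3 h 13 min = 36 h 9 min.

36.15 hours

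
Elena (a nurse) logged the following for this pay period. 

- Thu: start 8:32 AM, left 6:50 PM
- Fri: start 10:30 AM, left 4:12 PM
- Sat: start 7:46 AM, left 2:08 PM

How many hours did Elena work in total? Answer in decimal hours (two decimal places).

22.37 hours

Thu: 8:32 AM–6:50 PM = 10 h 18 min
Fri: 10:30 AM–4:12 PM = 5 h 42 min
Sat: 7:46 AM–2:08 PM = 6 h 22 min
Total: 10 h 18 min + 5 h 42 min + 6 h 22 min = 22 h 22 min.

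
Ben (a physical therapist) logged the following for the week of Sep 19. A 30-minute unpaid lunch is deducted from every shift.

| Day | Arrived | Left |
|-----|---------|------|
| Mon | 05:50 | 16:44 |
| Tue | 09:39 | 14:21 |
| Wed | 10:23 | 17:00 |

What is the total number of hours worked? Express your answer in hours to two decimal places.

Mon: 05:50–16:44 = 10 h 54 min; less 30 min break → 10 h 24 min
Tue: 09:39–14:21 = 4 h 42 min; less 30 min break → 4 h 12 min
Wed: 10:23–17:00 = 6 h 37 min; less 30 min break → 6 h 7 min
Total: 10 h 24 min + 4 h 12 min + 6 h 7 min = 20 h 43 min.

20.72 hours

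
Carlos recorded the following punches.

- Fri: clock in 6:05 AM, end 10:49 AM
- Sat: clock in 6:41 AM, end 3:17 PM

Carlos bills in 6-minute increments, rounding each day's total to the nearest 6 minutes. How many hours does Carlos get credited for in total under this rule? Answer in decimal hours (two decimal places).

Fri: 6:05 AM–10:49 AM = 4 h 44 min → rounds to 4 h 42 min
Sat: 6:41 AM–3:17 PM = 8 h 36 min → rounds to 8 h 36 min
Total credited: 13 h 18 min.

13.30 hours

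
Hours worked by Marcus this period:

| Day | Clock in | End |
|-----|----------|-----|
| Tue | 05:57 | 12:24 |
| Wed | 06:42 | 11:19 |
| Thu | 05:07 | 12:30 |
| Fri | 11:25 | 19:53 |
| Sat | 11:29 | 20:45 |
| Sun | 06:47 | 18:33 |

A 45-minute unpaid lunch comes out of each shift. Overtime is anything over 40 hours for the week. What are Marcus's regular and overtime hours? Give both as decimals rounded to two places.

Tue: 05:57–12:24 = 6 h 27 min; less 45 min break → 5 h 42 min
Wed: 06:42–11:19 = 4 h 37 min; less 45 min break → 3 h 52 min
Thu: 05:07–12:30 = 7 h 23 min; less 45 min break → 6 h 38 min
Fri: 11:25–19:53 = 8 h 28 min; less 45 min break → 7 h 43 min
Sat: 11:29–20:45 = 9 h 16 min; less 45 min break → 8 h 31 min
Sun: 06:47–18:33 = 11 h 46 min; less 45 min break → 11 h 1 min
Total worked: 43 h 27 min = 43.45 h.
Threshold 40 h → overtime 3 h 27 min, regular 40 h 0 min.

Regular 40.00 hours, overtime 3.45 hours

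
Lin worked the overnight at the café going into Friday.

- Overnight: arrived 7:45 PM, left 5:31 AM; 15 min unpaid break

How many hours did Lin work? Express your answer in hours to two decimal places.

Overnight: 7:45 PM → midnight = 4 h 15 min; midnight → 5:31 AM = 5 h 31 min; span 9 h 46 min; less 15 min break → 9 h 31 min

9.52 hours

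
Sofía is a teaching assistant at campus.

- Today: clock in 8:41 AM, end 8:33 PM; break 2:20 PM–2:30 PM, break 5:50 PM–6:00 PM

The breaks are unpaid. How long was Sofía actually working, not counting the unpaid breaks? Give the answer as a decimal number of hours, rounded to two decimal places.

11.53 hours

Today: 8:41 AM–8:33 PM = 11 h 52 min; less 20 min break → 11 h 32 min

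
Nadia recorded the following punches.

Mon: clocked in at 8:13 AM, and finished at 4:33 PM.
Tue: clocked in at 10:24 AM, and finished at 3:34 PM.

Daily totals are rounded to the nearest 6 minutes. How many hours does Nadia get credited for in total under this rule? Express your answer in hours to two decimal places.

Mon: 8:13 AM–4:33 PM = 8 h 20 min → rounds to 8 h 18 min
Tue: 10:24 AM–3:34 PM = 5 h 10 min → rounds to 5 h 12 min
Total credited: 13 h 30 min.

13.50 hours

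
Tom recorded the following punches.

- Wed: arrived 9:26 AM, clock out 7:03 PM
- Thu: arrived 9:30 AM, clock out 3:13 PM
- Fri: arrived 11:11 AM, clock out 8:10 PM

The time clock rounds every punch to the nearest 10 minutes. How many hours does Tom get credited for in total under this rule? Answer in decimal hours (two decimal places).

Wed: in 9:26 AM→9:30 AM, out 7:03 PM→7:00 PM; 9 h 30 min
Thu: in 9:30 AM→9:30 AM, out 3:13 PM→3:10 PM; 5 h 40 min
Fri: in 11:11 AM→11:10 AM, out 8:10 PM→8:10 PM; 9 h 0 min
Total credited: 24 h 10 min.

24.17 hours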